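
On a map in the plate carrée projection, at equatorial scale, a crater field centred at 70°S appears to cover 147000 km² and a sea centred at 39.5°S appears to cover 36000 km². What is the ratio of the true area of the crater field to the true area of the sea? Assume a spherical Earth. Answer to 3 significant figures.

On the plate carrée, areal scale = h·k = 1 × sec φ, so true area = apparent × cos φ.
True area of crater field: 147000 × cos(70°) = 147000 × 0.3420 = 50280 km².
True area of sea: 36000 × cos(39.5°) = 36000 × 0.7716 = 27780 km².
Ratio = 50280 / 27780 ≈ 1.81.

1.81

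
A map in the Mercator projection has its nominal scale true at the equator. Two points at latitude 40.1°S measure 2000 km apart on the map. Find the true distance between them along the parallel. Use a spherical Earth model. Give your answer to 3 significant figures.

Mercator is conformal, so the point scale is isotropic: h = k = sec φ = 1/cos φ.
Along the parallel at 40.1°, map distances are exaggerated by k = sec 40.1° = 1.307.
True distance = 2000 / 1.307 = 2000 × cos 40.1° ≈ 1530 km.

1530 km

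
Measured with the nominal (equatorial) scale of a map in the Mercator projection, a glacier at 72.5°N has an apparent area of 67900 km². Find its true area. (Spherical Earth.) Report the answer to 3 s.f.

6140 km²

Mercator is conformal, so the point scale is isotropic: h = k = sec φ = 1/cos φ.
Areal scale = k² = sec²φ = 1/cos²(72.5°) = 1/0.3007² = 11.06.
True area = apparent / (areal scale) = 67900 / 11.06 ≈ 6140 km².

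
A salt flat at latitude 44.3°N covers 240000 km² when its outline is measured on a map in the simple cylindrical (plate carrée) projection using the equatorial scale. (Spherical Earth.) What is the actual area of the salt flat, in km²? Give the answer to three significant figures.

Plate carrée maps x = Rλ, y = Rφ. The meridian scale is h = 1 and the parallel scale is k = 1/cos φ = sec φ.
Areal scale = h·k = 1 × sec φ; at 44.3°, h = 1.000, k = 1.397, so h·k = 1.397.
True area = apparent / (areal scale) = 240000 / 1.397 ≈ 172000 km².

172000 km²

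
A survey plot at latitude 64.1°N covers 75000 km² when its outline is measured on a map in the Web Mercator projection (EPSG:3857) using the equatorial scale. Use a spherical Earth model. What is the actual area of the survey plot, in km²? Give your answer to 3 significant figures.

14300 km²

For Mercator, h = k = sec φ (a conformal cylindrical projection has a single point scale, 1/cos φ).
Areal scale = k² = sec²φ = 1/cos²(64.1°) = 1/0.4368² = 5.241.
True area = apparent / (areal scale) = 75000 / 5.241 ≈ 14300 km².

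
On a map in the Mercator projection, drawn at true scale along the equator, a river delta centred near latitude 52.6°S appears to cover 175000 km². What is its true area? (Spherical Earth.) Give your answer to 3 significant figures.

64600 km²

Mercator is conformal, so the point scale is isotropic: h = k = sec φ = 1/cos φ.
Areal scale = k² = sec²φ = 1/cos²(52.6°) = 1/0.6074² = 2.711.
True area = apparent / (areal scale) = 175000 / 2.711 ≈ 64600 km².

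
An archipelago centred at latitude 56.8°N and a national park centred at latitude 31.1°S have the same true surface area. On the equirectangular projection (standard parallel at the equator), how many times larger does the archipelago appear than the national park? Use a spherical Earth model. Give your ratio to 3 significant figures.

For the equirectangular projection with φ₀ = 0 (plate carrée), h = 1 along meridians and k = sec φ along parallels.
Areal scale at 56.8°: h·k = 1.000 × 1.826 = 1.826.
Areal scale at 31.1°: h·k = 1.000 × 1.168 = 1.168.
Ratio = 1.826/1.168 ≈ 1.56.

1.56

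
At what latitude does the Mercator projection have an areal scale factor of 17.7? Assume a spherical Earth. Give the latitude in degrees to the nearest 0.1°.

76.2°

Mercator areal scale is sec²φ.
sec²φ = 17.7  ⇒  cos²φ = 0.05650  ⇒  cos φ = 0.2377.
φ = arccos(0.2377) ≈ 76.2°.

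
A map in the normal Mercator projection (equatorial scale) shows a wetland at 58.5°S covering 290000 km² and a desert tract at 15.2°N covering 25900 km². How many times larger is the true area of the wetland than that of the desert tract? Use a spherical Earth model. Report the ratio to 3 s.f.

3.28

Since Mercator area scale is 1/cos²φ, the true area equals the apparent area multiplied by cos²φ.
True area of wetland: 290000 × cos²(58.5°) = 290000 × 0.2730 = 79170 km².
True area of desert tract: 25900 × cos²(15.2°) = 25900 × 0.9313 = 24120 km².
Ratio = 79170 / 24120 ≈ 3.28.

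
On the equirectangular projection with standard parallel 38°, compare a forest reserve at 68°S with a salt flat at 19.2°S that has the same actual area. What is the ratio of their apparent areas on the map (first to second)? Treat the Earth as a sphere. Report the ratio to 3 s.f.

With standard parallel φ₀ = 38°, the equirectangular projection gives x = Rλ cos φ₀, y = Rφ, so h = 1 and k = cos 38° / cos φ.
Areal scale at 68°: h·k = 1.000 × 2.104 = 2.104.
Areal scale at 19.2°: h·k = 1.000 × 0.8344 = 0.8344.
Ratio = 2.104/0.8344 ≈ 2.52.

2.52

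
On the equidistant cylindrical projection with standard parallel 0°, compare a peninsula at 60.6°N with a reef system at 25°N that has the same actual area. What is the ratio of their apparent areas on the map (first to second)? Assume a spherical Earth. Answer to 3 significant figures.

1.85

In the plate carrée (x = Rλ, y = Rφ), meridians are true-scale (h = 1) and parallels are stretched by k = sec φ.
Areal scale at 60.6°: h·k = 1.000 × 2.037 = 2.037.
Areal scale at 25°: h·k = 1.000 × 1.103 = 1.103.
Ratio = 2.037/1.103 ≈ 1.85.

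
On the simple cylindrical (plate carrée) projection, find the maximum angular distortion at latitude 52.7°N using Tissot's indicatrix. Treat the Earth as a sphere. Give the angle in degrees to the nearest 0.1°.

In the plate carrée (x = Rλ, y = Rφ), meridians are true-scale (h = 1) and parallels are stretched by k = sec φ.
At 52.7°: h = 1.000, k = 1.650; principal scales a = 1.650, b = 1.000.
sin(ω/2) = (a − b)/(a + b) = 0.6502/2.650 = 0.2453, so ω = 2 arcsin(0.2453) ≈ 28.4°.

28.4°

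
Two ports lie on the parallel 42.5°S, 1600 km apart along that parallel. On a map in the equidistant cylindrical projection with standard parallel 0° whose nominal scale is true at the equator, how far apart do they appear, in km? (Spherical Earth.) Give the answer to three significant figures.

2170 km

For the equirectangular projection with φ₀ = 0 (plate carrée), h = 1 along meridians and k = sec φ along parallels.
Along the parallel, k = sec 42.5° = 1/0.7373 = 1.356.
Map distance = 1600 × 1.356 ≈ 2170 km.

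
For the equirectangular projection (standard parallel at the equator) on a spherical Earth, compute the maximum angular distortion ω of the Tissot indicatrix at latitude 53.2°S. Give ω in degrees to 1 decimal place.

Plate carrée maps x = Rλ, y = Rφ. The meridian scale is h = 1 and the parallel scale is k = 1/cos φ = sec φ.
At 53.2°: h = 1.000, k = 1.669; principal scales a = 1.669, b = 1.000.
sin(ω/2) = (a − b)/(a + b) = 0.6694/2.669 = 0.2508, so ω = 2 arcsin(0.2508) ≈ 29.0°.

29.0°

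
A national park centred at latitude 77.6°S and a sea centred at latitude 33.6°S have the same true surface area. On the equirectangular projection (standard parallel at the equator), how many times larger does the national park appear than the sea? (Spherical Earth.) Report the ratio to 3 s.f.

For the equirectangular projection with φ₀ = 0 (plate carrée), h = 1 along meridians and k = sec φ along parallels.
Areal scale at 77.6°: h·k = 1.000 × 4.657 = 4.657.
Areal scale at 33.6°: h·k = 1.000 × 1.201 = 1.201.
Ratio = 4.657/1.201 ≈ 3.88.

3.88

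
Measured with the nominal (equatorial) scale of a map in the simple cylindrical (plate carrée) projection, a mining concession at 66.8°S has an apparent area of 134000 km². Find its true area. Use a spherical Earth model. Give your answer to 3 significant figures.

In the plate carrée (x = Rλ, y = Rφ), meridians are true-scale (h = 1) and parallels are stretched by k = sec φ.
Areal scale = h·k = 1 × sec φ; at 66.8°, h = 1.000, k = 2.538, so h·k = 2.538.
True area = apparent / (areal scale) = 134000 / 2.538 ≈ 52800 km².

52800 km²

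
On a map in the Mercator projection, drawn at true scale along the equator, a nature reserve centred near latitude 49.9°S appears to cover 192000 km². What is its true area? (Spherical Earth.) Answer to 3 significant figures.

For Mercator, h = k = sec φ (a conformal cylindrical projection has a single point scale, 1/cos φ).
Areal scale = k² = sec²φ = 1/cos²(49.9°) = 1/0.6441² = 2.410.
True area = apparent / (areal scale) = 192000 / 2.410 ≈ 79700 km².

79700 km²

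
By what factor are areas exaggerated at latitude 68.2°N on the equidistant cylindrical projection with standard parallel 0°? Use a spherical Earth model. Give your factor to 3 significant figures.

In the plate carrée (x = Rλ, y = Rφ), meridians are true-scale (h = 1) and parallels are stretched by k = sec φ.
Areal scale = h·k = 1 × sec φ; at 68.2°, h = 1.000, k = 2.693, so h·k = 2.693.

2.69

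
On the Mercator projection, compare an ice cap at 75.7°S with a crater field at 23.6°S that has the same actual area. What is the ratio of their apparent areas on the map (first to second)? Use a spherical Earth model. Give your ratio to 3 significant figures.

13.8

Mercator is conformal with k = sec φ, so areal scale = k² = sec²φ.
At 75.7°: sec²(75.7°) = 1/0.2470² = 16.39.
At 23.6°: sec²(23.6°) = 1/0.9164² = 1.191.
Ratio = 16.39/1.191 = cos²(23.6°)/cos²(75.7°) ≈ 13.8.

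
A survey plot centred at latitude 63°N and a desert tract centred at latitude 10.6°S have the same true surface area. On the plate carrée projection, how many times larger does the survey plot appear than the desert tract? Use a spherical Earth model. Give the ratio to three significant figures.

In the plate carrée (x = Rλ, y = Rφ), meridians are true-scale (h = 1) and parallels are stretched by k = sec φ.
Areal scale at 63°: h·k = 1.000 × 2.203 = 2.203.
Areal scale at 10.6°: h·k = 1.000 × 1.017 = 1.017.
Ratio = 2.203/1.017 ≈ 2.17.

2.17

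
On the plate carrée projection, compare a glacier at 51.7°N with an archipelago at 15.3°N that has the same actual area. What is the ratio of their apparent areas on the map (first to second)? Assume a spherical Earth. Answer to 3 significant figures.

1.56

In the plate carrée (x = Rλ, y = Rφ), meridians are true-scale (h = 1) and parallels are stretched by k = sec φ.
Areal scale at 51.7°: h·k = 1.000 × 1.613 = 1.613.
Areal scale at 15.3°: h·k = 1.000 × 1.037 = 1.037.
Ratio = 1.613/1.037 ≈ 1.56.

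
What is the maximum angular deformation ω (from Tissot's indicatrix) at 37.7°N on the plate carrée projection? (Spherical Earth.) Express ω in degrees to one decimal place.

Plate carrée maps x = Rλ, y = Rφ. The meridian scale is h = 1 and the parallel scale is k = 1/cos φ = sec φ.
At 37.7°: h = 1.000, k = 1.264; principal scales a = 1.264, b = 1.000.
sin(ω/2) = (a − b)/(a + b) = 0.2639/2.264 = 0.1166, so ω = 2 arcsin(0.1166) ≈ 13.4°.

13.4°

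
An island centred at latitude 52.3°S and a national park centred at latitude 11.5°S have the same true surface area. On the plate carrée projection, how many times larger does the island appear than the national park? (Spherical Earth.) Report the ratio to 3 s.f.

Plate carrée maps x = Rλ, y = Rφ. The meridian scale is h = 1 and the parallel scale is k = 1/cos φ = sec φ.
Areal scale at 52.3°: h·k = 1.000 × 1.635 = 1.635.
Areal scale at 11.5°: h·k = 1.000 × 1.020 = 1.020.
Ratio = 1.635/1.020 ≈ 1.60.

1.60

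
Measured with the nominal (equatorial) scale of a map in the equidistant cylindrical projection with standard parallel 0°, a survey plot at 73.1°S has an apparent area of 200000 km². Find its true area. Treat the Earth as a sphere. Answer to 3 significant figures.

For the equirectangular projection with φ₀ = 0 (plate carrée), h = 1 along meridians and k = sec φ along parallels.
Areal scale = h·k = 1 × sec φ; at 73.1°, h = 1.000, k = 3.440, so h·k = 3.440.
True area = apparent / (areal scale) = 200000 / 3.440 ≈ 58100 km².

58100 km²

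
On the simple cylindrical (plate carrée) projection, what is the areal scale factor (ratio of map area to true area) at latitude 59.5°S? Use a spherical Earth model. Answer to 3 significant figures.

1.97

Plate carrée maps x = Rλ, y = Rφ. The meridian scale is h = 1 and the parallel scale is k = 1/cos φ = sec φ.
Areal scale = h·k = 1 × sec φ; at 59.5°, h = 1.000, k = 1.970, so h·k = 1.970.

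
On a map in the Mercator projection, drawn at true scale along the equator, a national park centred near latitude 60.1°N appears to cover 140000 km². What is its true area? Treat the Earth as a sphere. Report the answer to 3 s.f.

34800 km²

For Mercator, h = k = sec φ (a conformal cylindrical projection has a single point scale, 1/cos φ).
Areal scale = k² = sec²φ = 1/cos²(60.1°) = 1/0.4985² = 4.024.
True area = apparent / (areal scale) = 140000 / 4.024 ≈ 34800 km².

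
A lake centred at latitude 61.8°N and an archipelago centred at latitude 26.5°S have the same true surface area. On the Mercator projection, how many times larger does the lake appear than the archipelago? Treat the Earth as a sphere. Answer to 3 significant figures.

3.59

On Mercator, area is exaggerated by sec²φ = 1/cos²φ.
At 61.8°: sec²(61.8°) = 1/0.4726² = 4.478.
At 26.5°: sec²(26.5°) = 1/0.8949² = 1.249.
Ratio = 4.478/1.249 = cos²(26.5°)/cos²(61.8°) ≈ 3.59.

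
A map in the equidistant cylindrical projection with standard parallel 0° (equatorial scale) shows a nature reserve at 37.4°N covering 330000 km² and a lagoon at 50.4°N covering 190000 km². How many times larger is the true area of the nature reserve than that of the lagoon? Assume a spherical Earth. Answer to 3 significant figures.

2.16

On the plate carrée, areal scale = h·k = 1 × sec φ, so true area = apparent × cos φ.
True area of nature reserve: 330000 × cos(37.4°) = 330000 × 0.7944 = 262200 km².
True area of lagoon: 190000 × cos(50.4°) = 190000 × 0.6374 = 121100 km².
Ratio = 262200 / 121100 ≈ 2.16.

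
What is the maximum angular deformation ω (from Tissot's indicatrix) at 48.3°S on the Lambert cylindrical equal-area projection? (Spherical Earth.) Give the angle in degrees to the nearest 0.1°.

The Lambert cylindrical equal-area projection is the cylindrical equal-area projection with its standard parallel at the equator (φ₀ = 0). Cylindrical equal-area (φ₀ = 0°): h = cos φ / cos 0° along meridians, k = cos 0° / cos φ along parallels; h·k = 1.
At 48.3°: h = 0.6652, k = 1.503; principal scales a = 1.503, b = 0.6652.
sin(ω/2) = (a − b)/(a + b) = 0.8380/2.168 = 0.3865, so ω = 2 arcsin(0.3865) ≈ 45.5°.

45.5°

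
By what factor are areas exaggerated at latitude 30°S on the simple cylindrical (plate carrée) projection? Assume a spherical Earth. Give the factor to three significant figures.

Plate carrée maps x = Rλ, y = Rφ. The meridian scale is h = 1 and the parallel scale is k = 1/cos φ = sec φ.
Areal scale = h·k = 1 × sec φ; at 30°, h = 1.000, k = 1.155, so h·k = 1.155.

1.15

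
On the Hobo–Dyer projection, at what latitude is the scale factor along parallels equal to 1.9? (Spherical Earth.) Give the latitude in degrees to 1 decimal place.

Hobo–Dyer is a cylindrical equal-area projection with standard parallels at ±37.5°. A cylindrical equal-area projection with standard parallel φ₀ has meridian scale h = cos φ / cos φ₀ and parallel scale k = cos φ₀ / cos φ (so areas are preserved, h·k = 1).
k = cos φ₀ / cos φ = 1.9  ⇒  cos φ = cos 37.5° / 1.9 = 0.4176.
φ = arccos(0.4176) ≈ 65.3°.

65.3°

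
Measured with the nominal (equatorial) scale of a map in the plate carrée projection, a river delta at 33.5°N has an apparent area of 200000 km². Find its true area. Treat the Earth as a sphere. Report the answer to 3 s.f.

For the equirectangular projection with φ₀ = 0 (plate carrée), h = 1 along meridians and k = sec φ along parallels.
Areal scale = h·k = 1 × sec φ; at 33.5°, h = 1.000, k = 1.199, so h·k = 1.199.
True area = apparent / (areal scale) = 200000 / 1.199 ≈ 167000 km².

167000 km²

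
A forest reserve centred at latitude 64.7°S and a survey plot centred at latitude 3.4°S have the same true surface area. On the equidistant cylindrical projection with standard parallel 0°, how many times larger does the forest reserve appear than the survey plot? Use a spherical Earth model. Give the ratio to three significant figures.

2.34

Plate carrée maps x = Rλ, y = Rφ. The meridian scale is h = 1 and the parallel scale is k = 1/cos φ = sec φ.
Areal scale at 64.7°: h·k = 1.000 × 2.340 = 2.340.
Areal scale at 3.4°: h·k = 1.000 × 1.002 = 1.002.
Ratio = 2.340/1.002 ≈ 2.34.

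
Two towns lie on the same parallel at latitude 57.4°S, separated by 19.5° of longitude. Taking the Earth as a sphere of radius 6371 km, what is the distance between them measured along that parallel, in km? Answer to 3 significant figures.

1170 km

Arc length along a parallel = R cos φ · Δλ (with Δλ in radians).
= 6371 × cos 57.4° × (19.5° × π/180) = 6371 × 0.5388 × 0.3403 ≈ 1170 km.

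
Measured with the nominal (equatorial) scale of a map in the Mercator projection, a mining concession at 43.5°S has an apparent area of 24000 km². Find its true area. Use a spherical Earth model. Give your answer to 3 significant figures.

12600 km²

Mercator is conformal, so the point scale is isotropic: h = k = sec φ = 1/cos φ.
Areal scale = k² = sec²φ = 1/cos²(43.5°) = 1/0.7254² = 1.901.
True area = apparent / (areal scale) = 24000 / 1.901 ≈ 12600 km².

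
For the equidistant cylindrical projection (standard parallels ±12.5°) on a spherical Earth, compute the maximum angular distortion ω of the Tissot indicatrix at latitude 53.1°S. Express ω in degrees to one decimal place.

In the equirectangular projection with standard parallel φ₀ = 12.5° (x = Rλ cos φ₀, y = Rφ), meridians are true-scale (h = 1) and the parallel scale is k = cos φ₀ / cos φ.
At 53.1°: h = 1.000, k = 1.626; principal scales a = 1.626, b = 1.000.
sin(ω/2) = (a − b)/(a + b) = 0.6260/2.626 = 0.2384, so ω = 2 arcsin(0.2384) ≈ 27.6°.

27.6°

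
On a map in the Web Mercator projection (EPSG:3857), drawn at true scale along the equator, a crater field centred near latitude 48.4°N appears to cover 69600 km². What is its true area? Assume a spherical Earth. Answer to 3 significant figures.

Mercator is conformal, so the point scale is isotropic: h = k = sec φ = 1/cos φ.
Areal scale = k² = sec²φ = 1/cos²(48.4°) = 1/0.6639² = 2.269.
True area = apparent / (areal scale) = 69600 / 2.269 ≈ 30700 km².

30700 km²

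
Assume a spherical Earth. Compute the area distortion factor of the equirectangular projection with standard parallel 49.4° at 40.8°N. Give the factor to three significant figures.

0.860

In the equirectangular projection with standard parallel φ₀ = 49.4° (x = Rλ cos φ₀, y = Rφ), meridians are true-scale (h = 1) and the parallel scale is k = cos φ₀ / cos φ.
Areal scale = h·k = 1 × cos φ₀ / cos φ; at 40.8°, h = 1.000, k = 0.8597, so h·k = 0.8597.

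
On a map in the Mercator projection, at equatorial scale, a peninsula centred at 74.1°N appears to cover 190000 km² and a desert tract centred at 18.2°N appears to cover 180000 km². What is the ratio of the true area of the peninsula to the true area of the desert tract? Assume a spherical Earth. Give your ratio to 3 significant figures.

0.0878

On Mercator the areal scale is sec²φ, so true area = apparent × cos²φ.
True area of peninsula: 190000 × cos²(74.1°) = 190000 × 0.07505 = 14260 km².
True area of desert tract: 180000 × cos²(18.2°) = 180000 × 0.9024 = 162400 km².
Ratio = 14260 / 162400 ≈ 0.0878.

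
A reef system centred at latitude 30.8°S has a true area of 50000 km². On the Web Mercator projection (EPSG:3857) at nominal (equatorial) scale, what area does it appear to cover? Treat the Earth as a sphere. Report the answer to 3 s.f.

67800 km²

Mercator is conformal, so the point scale is isotropic: h = k = sec φ = 1/cos φ.
Areal scale = k² = sec²φ = 1/cos²(30.8°) = 1/0.8590² = 1.355.
Apparent area = 50000 × 1.355 ≈ 67800 km².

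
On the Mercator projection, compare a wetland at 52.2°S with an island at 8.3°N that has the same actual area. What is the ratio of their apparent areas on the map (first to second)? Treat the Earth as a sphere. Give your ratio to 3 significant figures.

2.61

On Mercator, area is exaggerated by sec²φ = 1/cos²φ.
At 52.2°: sec²(52.2°) = 1/0.6129² = 2.662.
At 8.3°: sec²(8.3°) = 1/0.9895² = 1.021.
Ratio = 2.662/1.021 = cos²(8.3°)/cos²(52.2°) ≈ 2.61.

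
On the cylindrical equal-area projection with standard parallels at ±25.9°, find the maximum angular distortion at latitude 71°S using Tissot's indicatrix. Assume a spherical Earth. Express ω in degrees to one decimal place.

Cylindrical equal-area (φ₀ = 25.9°): h = cos φ / cos 25.9° along meridians, k = cos 25.9° / cos φ along parallels; h·k = 1.
At 71°: h = 0.3619, k = 2.763; principal scales a = 2.763, b = 0.3619.
sin(ω/2) = (a − b)/(a + b) = 2.401/3.125 = 0.7684, so ω = 2 arcsin(0.7684) ≈ 100.4°.

100.4°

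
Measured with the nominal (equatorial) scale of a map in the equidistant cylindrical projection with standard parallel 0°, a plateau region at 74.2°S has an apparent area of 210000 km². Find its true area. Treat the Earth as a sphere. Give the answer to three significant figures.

57200 km²

Plate carrée maps x = Rλ, y = Rφ. The meridian scale is h = 1 and the parallel scale is k = 1/cos φ = sec φ.
Areal scale = h·k = 1 × sec φ; at 74.2°, h = 1.000, k = 3.673, so h·k = 3.673.
True area = apparent / (areal scale) = 210000 / 3.673 ≈ 57200 km².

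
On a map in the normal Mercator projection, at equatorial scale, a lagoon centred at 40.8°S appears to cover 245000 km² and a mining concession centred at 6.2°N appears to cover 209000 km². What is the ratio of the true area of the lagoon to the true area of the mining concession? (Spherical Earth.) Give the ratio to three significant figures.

0.680

Mercator's areal exaggeration is sec²φ; hence true area = (apparent area) · cos²φ.
True area of lagoon: 245000 × cos²(40.8°) = 245000 × 0.5730 = 140400 km².
True area of mining concession: 209000 × cos²(6.2°) = 209000 × 0.9883 = 206600 km².
Ratio = 140400 / 206600 ≈ 0.680.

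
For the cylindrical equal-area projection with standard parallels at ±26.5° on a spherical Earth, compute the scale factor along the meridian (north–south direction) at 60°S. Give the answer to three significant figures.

Cylindrical equal-area (φ₀ = 26.5°): h = cos φ / cos 26.5° along meridians, k = cos 26.5° / cos φ along parallels; h·k = 1.
h = cos 60° / cos 26.5° = 0.5000/0.8949 = 0.5587.

0.559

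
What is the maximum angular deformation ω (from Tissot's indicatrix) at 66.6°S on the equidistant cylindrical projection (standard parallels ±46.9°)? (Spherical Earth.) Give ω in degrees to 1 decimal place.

With standard parallel φ₀ = 46.9°, the equirectangular projection gives x = Rλ cos φ₀, y = Rφ, so h = 1 and k = cos 46.9° / cos φ.
At 66.6°: h = 1.000, k = 1.720; principal scales a = 1.720, b = 1.000.
sin(ω/2) = (a − b)/(a + b) = 0.7205/2.720 = 0.2648, so ω = 2 arcsin(0.2648) ≈ 30.7°.

30.7°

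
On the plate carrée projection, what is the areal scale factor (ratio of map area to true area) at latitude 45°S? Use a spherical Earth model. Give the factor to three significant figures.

In the plate carrée (x = Rλ, y = Rφ), meridians are true-scale (h = 1) and parallels are stretched by k = sec φ.
Areal scale = h·k = 1 × sec φ; at 45°, h = 1.000, k = 1.414, so h·k = 1.414.

1.41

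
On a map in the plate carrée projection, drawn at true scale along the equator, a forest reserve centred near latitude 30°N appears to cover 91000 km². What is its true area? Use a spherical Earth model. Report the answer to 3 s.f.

For the equirectangular projection with φ₀ = 0 (plate carrée), h = 1 along meridians and k = sec φ along parallels.
Areal scale = h·k = 1 × sec φ; at 30°, h = 1.000, k = 1.155, so h·k = 1.155.
True area = apparent / (areal scale) = 91000 / 1.155 ≈ 78800 km².

78800 km²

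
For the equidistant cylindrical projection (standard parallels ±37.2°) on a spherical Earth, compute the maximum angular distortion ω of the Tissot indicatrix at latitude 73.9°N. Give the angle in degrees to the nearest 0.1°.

With standard parallel φ₀ = 37.2°, the equirectangular projection gives x = Rλ cos φ₀, y = Rφ, so h = 1 and k = cos 37.2° / cos φ.
At 73.9°: h = 1.000, k = 2.872; principal scales a = 2.872, b = 1.000.
sin(ω/2) = (a − b)/(a + b) = 1.872/3.872 = 0.4835, so ω = 2 arcsin(0.4835) ≈ 57.8°.

57.8°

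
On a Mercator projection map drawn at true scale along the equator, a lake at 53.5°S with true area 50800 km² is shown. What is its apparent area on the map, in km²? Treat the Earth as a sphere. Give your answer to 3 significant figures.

The Mercator projection is conformal; its linear scale factor is the same in every direction and equals sec φ = 1/cos φ.
Areal scale = k² = sec²φ = 1/cos²(53.5°) = 1/0.5948² = 2.826.
Apparent area = 50800 × 2.826 ≈ 144000 km².

144000 km²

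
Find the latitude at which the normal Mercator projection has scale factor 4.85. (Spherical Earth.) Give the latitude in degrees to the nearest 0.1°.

78.1°

Mercator scale is k = sec φ = 1/cos φ.
1/cos φ = 4.85  ⇒  cos φ = 0.2062  ⇒  φ = arccos(0.2062) ≈ 78.1°.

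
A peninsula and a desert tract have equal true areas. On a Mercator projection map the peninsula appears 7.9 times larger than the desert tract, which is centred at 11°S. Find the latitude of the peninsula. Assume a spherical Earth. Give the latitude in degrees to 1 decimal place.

On Mercator, (apparent₁)/(apparent₂) = sec²φ₁ / sec²φ₂ when true areas are equal.
cos²φ₂ / cos²φ₁ = 7.9  ⇒  cos φ₁ = cos 11° / √7.9 = 0.9816/2.811 = 0.3492.
φ₁ = arccos(0.3492) ≈ 69.6°.

69.6°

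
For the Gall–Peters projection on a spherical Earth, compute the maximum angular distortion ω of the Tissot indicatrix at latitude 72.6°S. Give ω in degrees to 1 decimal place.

88.3°

Gall–Peters is a cylindrical equal-area projection with standard parallels at ±45°. For cylindrical equal-area with standard parallel φ₀, h = cos φ / cos φ₀ and k = cos φ₀ / cos φ, so h·k = 1.
At 72.6°: h = 0.4229, k = 2.365; principal scales a = 2.365, b = 0.4229.
sin(ω/2) = (a − b)/(a + b) = 1.942/2.787 = 0.6966, so ω = 2 arcsin(0.6966) ≈ 88.3°.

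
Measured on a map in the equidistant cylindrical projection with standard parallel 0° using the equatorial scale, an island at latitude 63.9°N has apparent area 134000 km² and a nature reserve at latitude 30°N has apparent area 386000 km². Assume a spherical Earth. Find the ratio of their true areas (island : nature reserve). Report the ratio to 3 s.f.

0.176

Plate carrée has h = 1 and k = sec φ, giving areal scale sec φ; true area = (apparent area) · cos φ.
True area of island: 134000 × cos(63.9°) = 134000 × 0.4399 = 58950 km².
True area of nature reserve: 386000 × cos(30°) = 386000 × 0.8660 = 334300 km².
Ratio = 58950 / 334300 ≈ 0.176.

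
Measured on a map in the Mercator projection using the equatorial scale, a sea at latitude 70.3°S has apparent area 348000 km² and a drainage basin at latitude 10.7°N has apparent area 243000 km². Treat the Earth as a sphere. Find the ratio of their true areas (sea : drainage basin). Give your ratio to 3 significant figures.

0.169

Since Mercator area scale is 1/cos²φ, the true area equals the apparent area multiplied by cos²φ.
True area of sea: 348000 × cos²(70.3°) = 348000 × 0.1136 = 39540 km².
True area of drainage basin: 243000 × cos²(10.7°) = 243000 × 0.9655 = 234600 km².
Ratio = 39540 / 234600 ≈ 0.169.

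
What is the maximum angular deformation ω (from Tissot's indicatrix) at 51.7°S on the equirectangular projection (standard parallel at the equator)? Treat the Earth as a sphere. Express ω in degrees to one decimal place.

For the equirectangular projection with φ₀ = 0 (plate carrée), h = 1 along meridians and k = sec φ along parallels.
At 51.7°: h = 1.000, k = 1.613; principal scales a = 1.613, b = 1.000.
sin(ω/2) = (a − b)/(a + b) = 0.6135/2.613 = 0.2347, so ω = 2 arcsin(0.2347) ≈ 27.2°.

27.2°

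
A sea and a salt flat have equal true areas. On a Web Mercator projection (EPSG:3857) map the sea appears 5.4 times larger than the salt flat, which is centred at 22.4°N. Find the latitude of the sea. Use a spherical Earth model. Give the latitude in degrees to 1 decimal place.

Mercator areal scale is sec²φ, so apparent-area ratio = sec²φ₁ / sec²φ₂ = cos²φ₂ / cos²φ₁.
cos²φ₂ / cos²φ₁ = 5.4  ⇒  cos φ₁ = cos 22.4° / √5.4 = 0.9245/2.324 = 0.3979.
φ₁ = arccos(0.3979) ≈ 66.6°.

66.6°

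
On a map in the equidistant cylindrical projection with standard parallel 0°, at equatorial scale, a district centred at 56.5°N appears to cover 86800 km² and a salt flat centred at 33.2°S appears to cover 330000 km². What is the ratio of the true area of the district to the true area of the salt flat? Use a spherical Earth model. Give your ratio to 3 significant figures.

0.173

Plate carrée has h = 1 and k = sec φ, giving areal scale sec φ; true area = (apparent area) · cos φ.
True area of district: 86800 × cos(56.5°) = 86800 × 0.5519 = 47910 km².
True area of salt flat: 330000 × cos(33.2°) = 330000 × 0.8368 = 276100 km².
Ratio = 47910 / 276100 ≈ 0.173.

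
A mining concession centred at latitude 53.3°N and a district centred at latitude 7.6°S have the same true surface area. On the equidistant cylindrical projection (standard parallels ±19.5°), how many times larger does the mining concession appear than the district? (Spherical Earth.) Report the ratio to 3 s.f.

1.66

With standard parallel φ₀ = 19.5°, the equirectangular projection gives x = Rλ cos φ₀, y = Rφ, so h = 1 and k = cos 19.5° / cos φ.
Areal scale at 53.3°: h·k = 1.000 × 1.577 = 1.577.
Areal scale at 7.6°: h·k = 1.000 × 0.9510 = 0.9510.
Ratio = 1.577/0.9510 ≈ 1.66.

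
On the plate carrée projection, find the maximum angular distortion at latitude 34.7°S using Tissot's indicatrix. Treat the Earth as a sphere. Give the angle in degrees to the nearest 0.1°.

Plate carrée maps x = Rλ, y = Rφ. The meridian scale is h = 1 and the parallel scale is k = 1/cos φ = sec φ.
At 34.7°: h = 1.000, k = 1.216; principal scales a = 1.216, b = 1.000.
sin(ω/2) = (a − b)/(a + b) = 0.2163/2.216 = 0.09761, so ω = 2 arcsin(0.09761) ≈ 11.2°.

11.2°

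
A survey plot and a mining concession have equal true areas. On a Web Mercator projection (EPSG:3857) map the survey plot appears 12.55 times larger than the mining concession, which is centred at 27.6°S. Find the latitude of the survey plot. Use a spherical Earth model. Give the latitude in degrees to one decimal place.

Mercator areal scale is sec²φ, so apparent-area ratio = sec²φ₁ / sec²φ₂ = cos²φ₂ / cos²φ₁.
cos²φ₂ / cos²φ₁ = 12.55  ⇒  cos φ₁ = cos 27.6° / √12.55 = 0.8862/3.543 = 0.2502.
φ₁ = arccos(0.2502) ≈ 75.5°.

75.5°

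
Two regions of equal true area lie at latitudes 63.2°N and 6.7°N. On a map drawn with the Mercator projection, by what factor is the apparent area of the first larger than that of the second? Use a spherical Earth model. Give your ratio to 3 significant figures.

4.85

On Mercator, area is exaggerated by sec²φ = 1/cos²φ.
At 63.2°: sec²(63.2°) = 1/0.4509² = 4.919.
At 6.7°: sec²(6.7°) = 1/0.9932² = 1.014.
Ratio = 4.919/1.014 = cos²(6.7°)/cos²(63.2°) ≈ 4.85.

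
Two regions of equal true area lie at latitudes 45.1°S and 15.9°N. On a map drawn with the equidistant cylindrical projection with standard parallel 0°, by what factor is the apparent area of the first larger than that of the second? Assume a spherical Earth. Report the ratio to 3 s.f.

In the plate carrée (x = Rλ, y = Rφ), meridians are true-scale (h = 1) and parallels are stretched by k = sec φ.
Areal scale at 45.1°: h·k = 1.000 × 1.417 = 1.417.
Areal scale at 15.9°: h·k = 1.000 × 1.040 = 1.040.
Ratio = 1.417/1.040 ≈ 1.36.

1.36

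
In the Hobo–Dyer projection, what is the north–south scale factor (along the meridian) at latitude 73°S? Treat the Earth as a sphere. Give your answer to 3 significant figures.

The Hobo–Dyer projection is cylindrical equal-area with φ₀ = 37.5°. Cylindrical equal-area (φ₀ = 37.5°): h = cos φ / cos 37.5° along meridians, k = cos 37.5° / cos φ along parallels; h·k = 1.
h = cos 73° / cos 37.5° = 0.2924/0.7934 = 0.3685.

0.369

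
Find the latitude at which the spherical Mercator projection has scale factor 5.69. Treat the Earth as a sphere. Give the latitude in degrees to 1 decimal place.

79.9°

Mercator scale is k = sec φ = 1/cos φ.
1/cos φ = 5.69  ⇒  cos φ = 0.1757  ⇒  φ = arccos(0.1757) ≈ 79.9°.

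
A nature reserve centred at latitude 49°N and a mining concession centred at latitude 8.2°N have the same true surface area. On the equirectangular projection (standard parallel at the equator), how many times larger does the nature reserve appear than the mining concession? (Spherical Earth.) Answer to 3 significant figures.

1.51

For the equirectangular projection with φ₀ = 0 (plate carrée), h = 1 along meridians and k = sec φ along parallels.
Areal scale at 49°: h·k = 1.000 × 1.524 = 1.524.
Areal scale at 8.2°: h·k = 1.000 × 1.010 = 1.010.
Ratio = 1.524/1.010 ≈ 1.51.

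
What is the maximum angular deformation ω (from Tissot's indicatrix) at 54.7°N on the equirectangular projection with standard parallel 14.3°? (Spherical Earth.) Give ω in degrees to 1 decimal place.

The equidistant cylindrical projection with φ₀ = 14.3° has h = 1 (meridians true) and k = cos φ₀ / cos φ along parallels.
At 54.7°: h = 1.000, k = 1.677; principal scales a = 1.677, b = 1.000.
sin(ω/2) = (a − b)/(a + b) = 0.6769/2.677 = 0.2529, so ω = 2 arcsin(0.2529) ≈ 29.3°.

29.3°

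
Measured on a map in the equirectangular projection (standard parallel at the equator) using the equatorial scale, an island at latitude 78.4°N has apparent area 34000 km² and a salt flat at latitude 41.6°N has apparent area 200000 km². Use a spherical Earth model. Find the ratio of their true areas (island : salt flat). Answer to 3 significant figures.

0.0457

On the plate carrée, areal scale = h·k = 1 × sec φ, so true area = apparent × cos φ.
True area of island: 34000 × cos(78.4°) = 34000 × 0.2011 = 6837 km².
True area of salt flat: 200000 × cos(41.6°) = 200000 × 0.7478 = 149600 km².
Ratio = 6837 / 149600 ≈ 0.0457.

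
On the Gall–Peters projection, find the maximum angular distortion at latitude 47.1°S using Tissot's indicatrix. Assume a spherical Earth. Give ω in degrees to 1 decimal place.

4.4°

The Gall–Peters projection is cylindrical equal-area with φ₀ = 45°. Cylindrical equal-area (φ₀ = 45°): h = cos φ / cos 45° along meridians, k = cos 45° / cos φ along parallels; h·k = 1.
At 47.1°: h = 0.9627, k = 1.039; principal scales a = 1.039, b = 0.9627.
sin(ω/2) = (a − b)/(a + b) = 0.07608/2.001 = 0.03801, so ω = 2 arcsin(0.03801) ≈ 4.4°.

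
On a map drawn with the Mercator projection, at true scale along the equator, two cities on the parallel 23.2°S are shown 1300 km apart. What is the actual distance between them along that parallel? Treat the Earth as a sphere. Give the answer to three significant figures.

1190 km

For Mercator, h = k = sec φ (a conformal cylindrical projection has a single point scale, 1/cos φ).
Along the parallel at 23.2°, map distances are exaggerated by k = sec 23.2° = 1.088.
True distance = 1300 / 1.088 = 1300 × cos 23.2° ≈ 1190 km.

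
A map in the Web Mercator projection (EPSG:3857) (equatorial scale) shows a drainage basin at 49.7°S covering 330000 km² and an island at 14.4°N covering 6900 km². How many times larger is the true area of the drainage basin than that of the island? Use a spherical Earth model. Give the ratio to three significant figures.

21.3

Since Mercator area scale is 1/cos²φ, the true area equals the apparent area multiplied by cos²φ.
True area of drainage basin: 330000 × cos²(49.7°) = 330000 × 0.4183 = 138100 km².
True area of island: 6900 × cos²(14.4°) = 6900 × 0.9382 = 6473 km².
Ratio = 138100 / 6473 ≈ 21.3.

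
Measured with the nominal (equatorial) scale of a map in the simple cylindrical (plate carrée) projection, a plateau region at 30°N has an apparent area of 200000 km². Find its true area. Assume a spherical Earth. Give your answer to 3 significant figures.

In the plate carrée (x = Rλ, y = Rφ), meridians are true-scale (h = 1) and parallels are stretched by k = sec φ.
Areal scale = h·k = 1 × sec φ; at 30°, h = 1.000, k = 1.155, so h·k = 1.155.
True area = apparent / (areal scale) = 200000 / 1.155 ≈ 173000 km².

173000 km²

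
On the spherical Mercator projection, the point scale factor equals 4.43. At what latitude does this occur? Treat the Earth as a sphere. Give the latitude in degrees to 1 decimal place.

77.0°

Mercator scale is k = sec φ = 1/cos φ.
1/cos φ = 4.43  ⇒  cos φ = 0.2257  ⇒  φ = arccos(0.2257) ≈ 77.0°.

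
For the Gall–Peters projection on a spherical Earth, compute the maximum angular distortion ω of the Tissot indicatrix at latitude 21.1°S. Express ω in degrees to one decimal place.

The Gall–Peters projection is cylindrical equal-area with φ₀ = 45°. Cylindrical equal-area (φ₀ = 45°): h = cos φ / cos 45° along meridians, k = cos 45° / cos φ along parallels; h·k = 1.
At 21.1°: h = 1.319, k = 0.7579; principal scales a = 1.319, b = 0.7579.
sin(ω/2) = (a − b)/(a + b) = 0.5615/2.077 = 0.2703, so ω = 2 arcsin(0.2703) ≈ 31.4°.

31.4°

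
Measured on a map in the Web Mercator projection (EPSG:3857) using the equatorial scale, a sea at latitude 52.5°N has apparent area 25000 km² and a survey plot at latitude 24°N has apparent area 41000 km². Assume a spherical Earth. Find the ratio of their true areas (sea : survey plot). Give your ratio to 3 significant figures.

0.271

Mercator's areal exaggeration is sec²φ; hence true area = (apparent area) · cos²φ.
True area of sea: 25000 × cos²(52.5°) = 25000 × 0.3706 = 9265 km².
True area of survey plot: 41000 × cos²(24°) = 41000 × 0.8346 = 34220 km².
Ratio = 9265 / 34220 ≈ 0.271.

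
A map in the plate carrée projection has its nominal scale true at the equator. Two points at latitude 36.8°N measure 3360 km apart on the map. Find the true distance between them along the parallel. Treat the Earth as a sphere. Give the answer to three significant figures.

For the equirectangular projection with φ₀ = 0 (plate carrée), h = 1 along meridians and k = sec φ along parallels.
Along the parallel at 36.8°, map distances are exaggerated by k = sec 36.8° = 1.249.
True distance = 3360 / 1.249 = 3360 × cos 36.8° ≈ 2690 km.

2690 km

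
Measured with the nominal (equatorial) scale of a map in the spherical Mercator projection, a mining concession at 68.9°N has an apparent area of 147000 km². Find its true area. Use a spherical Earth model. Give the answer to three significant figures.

For Mercator, h = k = sec φ (a conformal cylindrical projection has a single point scale, 1/cos φ).
Areal scale = k² = sec²φ = 1/cos²(68.9°) = 1/0.3600² = 7.716.
True area = apparent / (areal scale) = 147000 / 7.716 ≈ 19100 km².

19100 km²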